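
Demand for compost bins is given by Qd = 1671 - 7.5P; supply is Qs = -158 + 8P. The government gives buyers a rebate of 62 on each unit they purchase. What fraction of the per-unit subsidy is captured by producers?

Producer share = 15/31

Pre-subsidy: 1671 - 7.5P = -158 + 8P gives P* = 118, Q* = 786.
With the rebate, buyers effectively pay Pb = Ps − 62, where Ps is the price sellers receive.
Demand in terms of Ps becomes Qd = 1671 − 7.5(Ps − 62) = 2136 - 7.5Ps. Setting this equal to supply: 2136 - 7.5Ps = -158 + 8Ps, so Ps = 148.
Buyers pay Pb = 148 − 62 = 86; Q' = -158 + 8·148 = 1026.
Buyers' price falls by P* − Pb = 118 − 86 = 32; sellers' price rises by Ps − P* = 148 − 118 = 30.
So producers capture 30/62 = 15/31 of each unit of subsidy.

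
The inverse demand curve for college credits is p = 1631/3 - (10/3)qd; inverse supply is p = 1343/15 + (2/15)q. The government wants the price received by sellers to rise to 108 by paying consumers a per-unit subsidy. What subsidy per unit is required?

At a seller price of 108, quantity supplied is -671.5 + 7.5·108 = 138.5.
Buyers absorb 138.5 only when they pay pb = 1631/3 − (10/3)·138.5 = 82.
s = ps − pb = 108 − 82 = 26.

Required subsidy s = 26 per unit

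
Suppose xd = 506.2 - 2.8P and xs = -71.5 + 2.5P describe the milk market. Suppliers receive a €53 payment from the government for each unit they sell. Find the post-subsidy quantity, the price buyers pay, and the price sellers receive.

Pre-subsidy: 506.2 - 2.8P = -71.5 + 2.5P gives P* = 109, x* = 201.
With the subsidy, sellers receive Ps = Pb + 53 for each unit, where Pb is the price buyers pay.
Supply in terms of Pb becomes xs = -71.5 + 2.5(Pb + 53) = 61 + 2.5Pb. Setting this equal to demand: 506.2 - 2.8Pb = 61 + 2.5Pb, so Pb = 84.
Sellers receive Ps = 84 + 53 = 137; x' = 506.2 − 2.8·84 = 271.

x' = 271; buyers pay €84; sellers receive €137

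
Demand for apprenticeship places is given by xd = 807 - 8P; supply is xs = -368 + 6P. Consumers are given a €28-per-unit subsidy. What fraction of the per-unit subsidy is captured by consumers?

Pre-subsidy: 807 - 8P = -368 + 6P gives P* = 1175/14, x* = 949/7.
With the rebate, buyers effectively pay Pb = Ps − 28, where Ps is the price sellers receive.
Demand in terms of Ps becomes xd = 807 − 8(Ps − 28) = 1031 - 8Ps. Setting this equal to supply: 1031 - 8Ps = -368 + 6Ps, so Ps = 1399/14.
Buyers pay Pb = 1399/14 − 28 = 1007/14; x' = -368 + 6·(1399/14) = 1621/7.
Buyers' price falls by P* − Pb = 1175/14 − 1007/14 = 12; sellers' price rises by Ps − P* = 1399/14 − 1175/14 = 16.
So consumers capture 12/28 = 3/7 of each unit of subsidy.

Consumer share = 3/7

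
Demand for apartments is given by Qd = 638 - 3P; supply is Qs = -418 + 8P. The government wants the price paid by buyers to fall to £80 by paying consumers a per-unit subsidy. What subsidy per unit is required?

At a buyer price of 80, quantity demanded is 638 − 3·80 = 398.
Sellers supply 398 only when they receive Ps with -418 + 8·Ps = 398, i.e. Ps = 102.
s = Ps − Pb = 102 − 80 = 22.

Required subsidy s = £22 per unit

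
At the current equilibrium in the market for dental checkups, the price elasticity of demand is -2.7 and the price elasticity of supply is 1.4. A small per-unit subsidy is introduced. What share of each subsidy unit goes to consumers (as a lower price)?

For a small subsidy around the equilibrium, the benefit split depends on the relative slopes, which at a point are proportional to the elasticities.
Buyer share = εs/(εs + |εd|) = 1.4/(1.4 + 2.7) = 14/41; seller share = |εd|/(εs + |εd|) = 27/41.

Consumer share = 14/41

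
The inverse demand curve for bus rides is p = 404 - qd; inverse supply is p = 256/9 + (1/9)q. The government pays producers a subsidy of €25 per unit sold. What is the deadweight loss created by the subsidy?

Pre-subsidy: 404 - q = 256/9 + (1/9)q gives q* = 338 and p* = 66.
With the subsidy, sellers receive ps = pb + 25 for each unit, where pb is the price buyers pay.
On the curves, pb = 404 - q and ps = 256/9 + (1/9)q; the wedge ps − pb = 25 gives 256/9 + (1/9)q − (404 - q) = 25, so q' = 360.5.
Then pb = 404 − 1·360.5 = 43.5 and ps = 256/9 + (1/9)·360.5 = 68.5.
The subsidy expands output by 360.5 − 338 = 22.5 past the efficient level; on those units the gap between marginal cost and willingness to pay runs from 0 up to 25.
DWL = ½ × 25 × 22.5 = 281.25.

Deadweight loss = €281.25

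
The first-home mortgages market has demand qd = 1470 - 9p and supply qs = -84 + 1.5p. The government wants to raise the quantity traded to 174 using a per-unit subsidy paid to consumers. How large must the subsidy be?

Required subsidy s = 28 per unit

At q = 174, invert demand for the buyer price: pb = (1470 − 174)/9 = 144; invert supply for the seller price: ps = (174 − (-84))/1.5 = 172.
The subsidy must fill the gap: s = ps − pb = 172 − 144 = 28.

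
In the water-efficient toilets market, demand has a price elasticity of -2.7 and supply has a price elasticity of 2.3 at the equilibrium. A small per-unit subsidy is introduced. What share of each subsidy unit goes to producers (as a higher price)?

For a small subsidy around the equilibrium, the benefit split depends on the relative slopes, which at a point are proportional to the elasticities.
Buyer share = εs/(εs + |εd|) = 2.3/(2.3 + 2.7) = 0.46; seller share = |εd|/(εs + |εd|) = 0.54.
So producers capture 0.54 of the subsidy.

Producer share = 0.54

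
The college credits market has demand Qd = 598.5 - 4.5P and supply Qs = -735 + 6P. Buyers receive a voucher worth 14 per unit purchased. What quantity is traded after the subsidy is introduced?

Q' = 63

Pre-subsidy: 598.5 - 4.5P = -735 + 6P gives P* = 127, Q* = 27.
With the rebate, buyers effectively pay Pb = Ps − 14, where Ps is the price sellers receive.
Demand in terms of Ps becomes Qd = 598.5 − 4.5(Ps − 14) = 661.5 - 4.5Ps. Setting this equal to supply: 661.5 - 4.5Ps = -735 + 6Ps, so Ps = 133.
Buyers pay Pb = 133 − 14 = 119; Q' = -735 + 6·133 = 63.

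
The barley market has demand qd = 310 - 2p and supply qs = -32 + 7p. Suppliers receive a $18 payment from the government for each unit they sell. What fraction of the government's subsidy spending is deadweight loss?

Pre-subsidy: 310 - 2p = -32 + 7p gives p* = 38, q* = 234.
With the subsidy, sellers receive ps = pb + 18 for each unit, where pb is the price buyers pay.
Supply in terms of pb becomes qs = -32 + 7(pb + 18) = 94 + 7pb. Setting this equal to demand: 310 - 2pb = 94 + 7pb, so pb = 24.
Sellers receive ps = 24 + 18 = 42; q' = 310 − 2·24 = 262.
ΔCS = ½(234 + 262)(38 − 24) = 3472; ΔPS = ½(234 + 262)(42 − 38) = 992.
Government spending = 18 × 262 = 4716.
DWL = ½ × 18 × (262 − 234) = 252; fraction = 252 / 4716 = 7/131.

DWL / government spending = 7/131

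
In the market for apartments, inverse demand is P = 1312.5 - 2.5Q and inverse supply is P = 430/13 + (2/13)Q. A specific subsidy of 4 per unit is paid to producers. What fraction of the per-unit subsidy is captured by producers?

Producer share = 4/69

Pre-subsidy: 1312.5 - 2.5Q = 430/13 + (2/13)Q gives Q* = 33265/69 and P* = 7400/69.
With the subsidy, sellers receive Ps = Pb + 4 for each unit, where Pb is the price buyers pay.
On the curves, Pb = 1312.5 - 2.5Q and Ps = 430/13 + (2/13)Q; the wedge Ps − Pb = 4 gives 430/13 + (2/13)Q − (1312.5 - 2.5Q) = 4, so Q' = 11123/23.
Then Pb = 1312.5 − 2.5·(11123/23) = 2380/23 and Ps = 430/13 + (2/13)·(11123/23) = 2472/23.
Buyers' price falls by P* − Pb = 7400/69 − 2380/23 = 260/69; sellers' price rises by Ps − P* = 2472/23 − 7400/69 = 16/69.
So producers capture (16/69)/4 = 4/69 of each unit of subsidy.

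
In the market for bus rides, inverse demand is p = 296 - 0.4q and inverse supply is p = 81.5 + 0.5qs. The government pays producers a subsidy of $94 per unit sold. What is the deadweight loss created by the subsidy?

Deadweight loss = 44180/9

Pre-subsidy: 296 - 0.4q = 81.5 + 0.5q gives q* = 715/3 and p* = 602/3.
With the subsidy, sellers receive ps = pb + 94 for each unit, where pb is the price buyers pay.
On the curves, pb = 296 - 0.4q and ps = 81.5 + 0.5q; the wedge ps − pb = 94 gives 81.5 + 0.5q − (296 - 0.4q) = 94, so q' = 3085/9.
Then pb = 296 − 0.4·(3085/9) = 1430/9 and ps = 81.5 + 0.5·(3085/9) = 2276/9.
The subsidy expands output by 3085/9 − 715/3 = 940/9 past the efficient level; on those units the gap between marginal cost and willingness to pay runs from 0 up to 94.
DWL = ½ × 94 × 940/9 = 44180/9.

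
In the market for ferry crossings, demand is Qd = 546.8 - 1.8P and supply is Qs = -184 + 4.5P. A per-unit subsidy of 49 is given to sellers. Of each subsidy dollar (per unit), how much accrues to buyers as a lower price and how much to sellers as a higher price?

Buyers gain 35 per unit; sellers gain 14 per unit

Pre-subsidy: 546.8 - 1.8P = -184 + 4.5P gives P* = 116, Q* = 338.
With the subsidy, sellers receive Ps = Pb + 49 for each unit, where Pb is the price buyers pay.
Supply in terms of Pb becomes Qs = -184 + 4.5(Pb + 49) = 36.5 + 4.5Pb. Setting this equal to demand: 546.8 - 1.8Pb = 36.5 + 4.5Pb, so Pb = 81.
Sellers receive Ps = 81 + 49 = 130; Q' = 546.8 − 1.8·81 = 401.
Buyers' price falls by P* − Pb = 116 − 81 = 35; sellers' price rises by Ps − P* = 130 − 116 = 14.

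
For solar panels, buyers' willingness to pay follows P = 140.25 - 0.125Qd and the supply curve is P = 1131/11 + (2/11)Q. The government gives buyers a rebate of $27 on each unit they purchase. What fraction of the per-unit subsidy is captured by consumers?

Consumer share = 11/27

Pre-subsidy: 140.25 - 0.125Q = 1131/11 + (2/11)Q gives Q* = 122 and P* = 125.
With the rebate, buyers effectively pay Pb = Ps − 27, where Ps is the price sellers receive.
On the curves, Pb = 140.25 - 0.125Q and Ps = 1131/11 + (2/11)Q; the wedge Ps − Pb = 27 gives 1131/11 + (2/11)Q − (140.25 - 0.125Q) = 27, so Q' = 210.
Then Pb = 140.25 − 0.125·210 = 114 and Ps = 1131/11 + (2/11)·210 = 141.
Buyers' price falls by P* − Pb = 125 − 114 = 11; sellers' price rises by Ps − P* = 141 − 125 = 16.
So consumers capture 11/27 = 11/27 of each unit of subsidy.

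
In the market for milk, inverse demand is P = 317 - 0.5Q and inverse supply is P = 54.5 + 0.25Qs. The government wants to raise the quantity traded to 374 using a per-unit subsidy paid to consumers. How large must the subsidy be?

At Q = 374, from the demand curve buyers pay Pb = 317 − 0.5·374 = 130; from the supply curve sellers need Ps = 54.5 + 0.25·374 = 148.
The subsidy must fill the gap: s = Ps − Pb = 148 − 130 = 18.

Required subsidy s = 18 per unit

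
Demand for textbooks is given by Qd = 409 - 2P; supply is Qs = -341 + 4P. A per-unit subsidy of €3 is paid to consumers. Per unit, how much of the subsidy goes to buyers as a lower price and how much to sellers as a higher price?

Pre-subsidy: 409 - 2P = -341 + 4P gives P* = 125, Q* = 159.
With the rebate, buyers effectively pay Pb = Ps − 3, where Ps is the price sellers receive.
Demand in terms of Ps becomes Qd = 409 − 2(Ps − 3) = 415 - 2Ps. Setting this equal to supply: 415 - 2Ps = -341 + 4Ps, so Ps = 126.
Buyers pay Pb = 126 − 3 = 123; Q' = -341 + 4·126 = 163.
Buyers' price falls by P* − Pb = 125 − 123 = 2; sellers' price rises by Ps − P* = 126 − 125 = 1.

Buyers gain €2 per unit; sellers gain €1 per unit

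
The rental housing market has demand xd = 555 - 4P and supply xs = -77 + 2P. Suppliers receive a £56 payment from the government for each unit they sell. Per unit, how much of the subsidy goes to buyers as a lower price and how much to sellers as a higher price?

Pre-subsidy: 555 - 4P = -77 + 2P gives P* = 316/3, x* = 401/3.
With the subsidy, sellers receive Ps = Pb + 56 for each unit, where Pb is the price buyers pay.
Supply in terms of Pb becomes xs = -77 + 2(Pb + 56) = 35 + 2Pb. Setting this equal to demand: 555 - 4Pb = 35 + 2Pb, so Pb = 260/3.
Sellers receive Ps = 260/3 + 56 = 428/3; x' = 555 − 4·(260/3) = 625/3.
Buyers' price falls by P* − Pb = 316/3 − 260/3 = 56/3; sellers' price rises by Ps − P* = 428/3 − 316/3 = 112/3.

Buyers gain 56/3 per unit; sellers gain 112/3 per unit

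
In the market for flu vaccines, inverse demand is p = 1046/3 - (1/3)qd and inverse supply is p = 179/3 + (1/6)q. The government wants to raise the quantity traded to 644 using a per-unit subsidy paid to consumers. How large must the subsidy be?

At q = 644, from the demand curve buyers pay pb = 1046/3 − (1/3)·644 = 134; from the supply curve sellers need ps = 179/3 + (1/6)·644 = 167.
The subsidy must fill the gap: s = ps − pb = 167 − 134 = 33.

Required subsidy s = 33 per unit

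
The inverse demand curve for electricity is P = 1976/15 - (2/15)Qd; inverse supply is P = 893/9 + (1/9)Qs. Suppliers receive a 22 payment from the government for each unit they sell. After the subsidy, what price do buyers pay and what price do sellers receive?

Buyers pay 102; sellers receive 124

Pre-subsidy: 1976/15 - (2/15)Q = 893/9 + (1/9)Q gives Q* = 133 and P* = 114.
With the subsidy, sellers receive Ps = Pb + 22 for each unit, where Pb is the price buyers pay.
On the curves, Pb = 1976/15 - (2/15)Q and Ps = 893/9 + (1/9)Q; the wedge Ps − Pb = 22 gives 893/9 + (1/9)Q − (1976/15 - (2/15)Q) = 22, so Q' = 223.
Then Pb = 1976/15 − (2/15)·223 = 102 and Ps = 893/9 + (1/9)·223 = 124.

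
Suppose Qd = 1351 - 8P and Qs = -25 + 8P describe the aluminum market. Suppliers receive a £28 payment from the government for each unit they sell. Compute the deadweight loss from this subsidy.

Pre-subsidy: 1351 - 8P = -25 + 8P gives P* = 86, Q* = 663.
With the subsidy, sellers receive Ps = Pb + 28 for each unit, where Pb is the price buyers pay.
Supply in terms of Pb becomes Qs = -25 + 8(Pb + 28) = 199 + 8Pb. Setting this equal to demand: 1351 - 8Pb = 199 + 8Pb, so Pb = 72.
Sellers receive Ps = 72 + 28 = 100; Q' = 1351 − 8·72 = 775.
The subsidy expands output by 775 − 663 = 112 past the efficient level; on those units the gap between marginal cost and willingness to pay runs from 0 up to 28.
DWL = ½ × 28 × 112 = 1568.

Deadweight loss = £1568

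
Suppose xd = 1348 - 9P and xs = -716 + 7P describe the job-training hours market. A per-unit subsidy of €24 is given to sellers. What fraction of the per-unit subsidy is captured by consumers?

Consumer share = 0.4375

Pre-subsidy: 1348 - 9P = -716 + 7P gives P* = 129, x* = 187.
With the subsidy, sellers receive Ps = Pb + 24 for each unit, where Pb is the price buyers pay.
Supply in terms of Pb becomes xs = -716 + 7(Pb + 24) = -548 + 7Pb. Setting this equal to demand: 1348 - 9Pb = -548 + 7Pb, so Pb = 118.5.
Sellers receive Ps = 118.5 + 24 = 142.5; x' = 1348 − 9·118.5 = 281.5.
Buyers' price falls by P* − Pb = 129 − 118.5 = 10.5; sellers' price rises by Ps − P* = 142.5 − 129 = 13.5.
So consumers capture 10.5/24 = 0.4375 of each unit of subsidy.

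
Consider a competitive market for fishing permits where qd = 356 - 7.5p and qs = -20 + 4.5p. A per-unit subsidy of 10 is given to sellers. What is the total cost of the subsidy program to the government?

Government cost = 1491.25

Pre-subsidy: 356 - 7.5p = -20 + 4.5p gives p* = 94/3, q* = 121.
With the subsidy, sellers receive ps = pb + 10 for each unit, where pb is the price buyers pay.
Supply in terms of pb becomes qs = -20 + 4.5(pb + 10) = 25 + 4.5pb. Setting this equal to demand: 356 - 7.5pb = 25 + 4.5pb, so pb = 331/12.
Sellers receive ps = 331/12 + 10 = 451/12; q' = 356 − 7.5·(331/12) = 149.125.
Government outlay = subsidy × quantity = 10 × 149.125 = 1491.25.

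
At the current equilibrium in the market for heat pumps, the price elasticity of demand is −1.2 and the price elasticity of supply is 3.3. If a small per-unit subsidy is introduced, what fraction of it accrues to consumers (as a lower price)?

For a small subsidy around the equilibrium, the benefit split depends on the relative slopes, which at a point are proportional to the elasticities.
Buyer share = εs/(εs + |εd|) = 3.3/(3.3 + 1.2) = 11/15; seller share = |εd|/(εs + |εd|) = 4/15.

Consumer share = 11/15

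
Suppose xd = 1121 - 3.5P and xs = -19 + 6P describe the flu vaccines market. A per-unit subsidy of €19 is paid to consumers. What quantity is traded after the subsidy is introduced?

x' = 743

Pre-subsidy: 1121 - 3.5P = -19 + 6P gives P* = 120, x* = 701.
With the rebate, buyers effectively pay Pb = Ps − 19, where Ps is the price sellers receive.
Demand in terms of Ps becomes xd = 1121 − 3.5(Ps − 19) = 1187.5 - 3.5Ps. Setting this equal to supply: 1187.5 - 3.5Ps = -19 + 6Ps, so Ps = 127.
Buyers pay Pb = 127 − 19 = 108; x' = -19 + 6·127 = 743.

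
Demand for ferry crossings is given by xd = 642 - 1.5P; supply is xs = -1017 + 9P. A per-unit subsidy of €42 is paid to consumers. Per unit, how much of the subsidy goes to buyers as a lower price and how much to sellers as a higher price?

Buyers gain €36 per unit; sellers gain €6 per unit

Pre-subsidy: 642 - 1.5P = -1017 + 9P gives P* = 158, x* = 405.
With the rebate, buyers effectively pay Pb = Ps − 42, where Ps is the price sellers receive.
Demand in terms of Ps becomes xd = 642 − 1.5(Ps − 42) = 705 - 1.5Ps. Setting this equal to supply: 705 - 1.5Ps = -1017 + 9Ps, so Ps = 164.
Buyers pay Pb = 164 − 42 = 122; x' = -1017 + 9·164 = 459.
Buyers' price falls by P* − Pb = 158 − 122 = 36; sellers' price rises by Ps − P* = 164 − 158 = 6.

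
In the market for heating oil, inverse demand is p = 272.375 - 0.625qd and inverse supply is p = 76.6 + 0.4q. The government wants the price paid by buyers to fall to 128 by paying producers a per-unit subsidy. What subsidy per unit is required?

Required subsidy s = 41 per unit

At a buyer price of 128, quantity demanded is 435.8 − 1.6·128 = 231.
Sellers supply 231 only when they receive ps = 76.6 + 0.4·231 = 169.
s = ps − pb = 169 − 128 = 41.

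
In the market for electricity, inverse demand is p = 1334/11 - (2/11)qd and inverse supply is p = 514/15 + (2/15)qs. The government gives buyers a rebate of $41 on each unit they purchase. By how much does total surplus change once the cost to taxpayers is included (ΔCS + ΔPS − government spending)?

Net change in total surplus = -277365/104

Pre-subsidy: 1334/11 - (2/11)q = 514/15 + (2/15)q gives q* = 3589/13 and p* = 924/13.
With the rebate, buyers effectively pay pb = ps − 41, where ps is the price sellers receive.
On the curves, pb = 1334/11 - (2/11)q and ps = 514/15 + (2/15)q; the wedge ps − pb = 41 gives 514/15 + (2/15)q − (1334/11 - (2/11)q) = 41, so q' = 21121/52.
Then pb = 1334/11 − (2/11)·(21121/52) = 1233/26 and ps = 514/15 + (2/15)·(21121/52) = 2299/26.
ΔCS = ½(3589/13 + 21121/52)(924/13 − 1233/26) = 1678335/208; ΔPS = ½(3589/13 + 21121/52)(2299/26 − 924/13) = 1230779/208.
Government spending = 41 × 21121/52 = 865961/52.
Net change = 1678335/208 + 1230779/208 − 865961/52 = -277365/104. The loss equals the DWL triangle ½·41·6765/52.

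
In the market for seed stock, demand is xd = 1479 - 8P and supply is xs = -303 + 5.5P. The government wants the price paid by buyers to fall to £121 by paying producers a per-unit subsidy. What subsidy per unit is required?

At a buyer price of 121, quantity demanded is 1479 − 8·121 = 511.
Sellers supply 511 only when they receive Ps with -303 + 5.5·Ps = 511, i.e. Ps = 148.
s = Ps − Pb = 148 − 121 = 27.

Required subsidy s = £27 per unit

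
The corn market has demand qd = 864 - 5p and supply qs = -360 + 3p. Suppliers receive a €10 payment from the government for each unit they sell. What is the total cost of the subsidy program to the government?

Government cost = €1177.5

Pre-subsidy: 864 - 5p = -360 + 3p gives p* = 153, q* = 99.
With the subsidy, sellers receive ps = pb + 10 for each unit, where pb is the price buyers pay.
Supply in terms of pb becomes qs = -360 + 3(pb + 10) = -330 + 3pb. Setting this equal to demand: 864 - 5pb = -330 + 3pb, so pb = 149.25.
Sellers receive ps = 149.25 + 10 = 159.25; q' = 864 − 5·149.25 = 117.75.
Government outlay = subsidy × quantity = 10 × 117.75 = 1177.5.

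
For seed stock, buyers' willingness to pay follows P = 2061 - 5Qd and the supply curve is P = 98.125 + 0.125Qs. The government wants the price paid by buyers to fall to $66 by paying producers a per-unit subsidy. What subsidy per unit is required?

At a buyer price of 66, quantity demanded is 412.2 − 0.2·66 = 399.
Sellers supply 399 only when they receive Ps = 98.125 + 0.125·399 = 148.
s = Ps − Pb = 148 − 66 = 82.

Required subsidy s = $82 per unit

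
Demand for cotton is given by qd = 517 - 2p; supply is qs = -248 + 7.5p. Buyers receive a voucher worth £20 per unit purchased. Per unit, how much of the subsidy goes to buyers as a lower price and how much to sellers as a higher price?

Pre-subsidy: 517 - 2p = -248 + 7.5p gives p* = 1530/19, q* = 6763/19.
With the rebate, buyers effectively pay pb = ps − 20, where ps is the price sellers receive.
Demand in terms of ps becomes qd = 517 − 2(ps − 20) = 557 - 2ps. Setting this equal to supply: 557 - 2ps = -248 + 7.5ps, so ps = 1610/19.
Buyers pay pb = 1610/19 − 20 = 1230/19; q' = -248 + 7.5·(1610/19) = 7363/19.
Buyers' price falls by p* − pb = 1530/19 − 1230/19 = 300/19; sellers' price rises by ps − p* = 1610/19 − 1530/19 = 80/19.

Buyers gain 300/19 per unit; sellers gain 80/19 per unit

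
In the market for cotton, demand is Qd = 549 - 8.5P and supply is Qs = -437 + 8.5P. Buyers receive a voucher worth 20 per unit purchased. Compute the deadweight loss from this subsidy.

Pre-subsidy: 549 - 8.5P = -437 + 8.5P gives P* = 58, Q* = 56.
With the rebate, buyers effectively pay Pb = Ps − 20, where Ps is the price sellers receive.
Demand in terms of Ps becomes Qd = 549 − 8.5(Ps − 20) = 719 - 8.5Ps. Setting this equal to supply: 719 - 8.5Ps = -437 + 8.5Ps, so Ps = 68.
Buyers pay Pb = 68 − 20 = 48; Q' = -437 + 8.5·68 = 141.
The subsidy expands output by 141 − 56 = 85 past the efficient level; on those units the gap between marginal cost and willingness to pay runs from 0 up to 20.
DWL = ½ × 20 × 85 = 850.

Deadweight loss = 850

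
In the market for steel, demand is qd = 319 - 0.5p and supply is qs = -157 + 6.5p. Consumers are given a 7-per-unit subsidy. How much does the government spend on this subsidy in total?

Pre-subsidy: 319 - 0.5p = -157 + 6.5p gives p* = 68, q* = 285.
With the rebate, buyers effectively pay pb = ps − 7, where ps is the price sellers receive.
Demand in terms of ps becomes qd = 319 − 0.5(ps − 7) = 322.5 - 0.5ps. Setting this equal to supply: 322.5 - 0.5ps = -157 + 6.5ps, so ps = 68.5.
Buyers pay pb = 68.5 − 7 = 61.5; q' = -157 + 6.5·68.5 = 288.25.
Government outlay = subsidy × quantity = 7 × 288.25 = 2017.75.

Government cost = 2017.75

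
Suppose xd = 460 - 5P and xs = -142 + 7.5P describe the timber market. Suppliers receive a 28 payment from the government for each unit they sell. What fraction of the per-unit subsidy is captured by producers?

Producer share = 0.4

Pre-subsidy: 460 - 5P = -142 + 7.5P gives P* = 48.16, x* = 219.2.
With the subsidy, sellers receive Ps = Pb + 28 for each unit, where Pb is the price buyers pay.
Supply in terms of Pb becomes xs = -142 + 7.5(Pb + 28) = 68 + 7.5Pb. Setting this equal to demand: 460 - 5Pb = 68 + 7.5Pb, so Pb = 31.36.
Sellers receive Ps = 31.36 + 28 = 59.36; x' = 460 − 5·31.36 = 303.2.
Buyers' price falls by P* − Pb = 48.16 − 31.36 = 16.8; sellers' price rises by Ps − P* = 59.36 − 48.16 = 11.2.
So producers capture 11.2/28 = 0.4 of each unit of subsidy.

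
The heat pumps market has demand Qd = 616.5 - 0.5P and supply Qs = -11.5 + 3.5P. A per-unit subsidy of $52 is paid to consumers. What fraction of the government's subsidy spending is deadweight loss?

DWL / government spending = 91/4486

Pre-subsidy: 616.5 - 0.5P = -11.5 + 3.5P gives P* = 157, Q* = 538.
With the rebate, buyers effectively pay Pb = Ps − 52, where Ps is the price sellers receive.
Demand in terms of Ps becomes Qd = 616.5 − 0.5(Ps − 52) = 642.5 - 0.5Ps. Setting this equal to supply: 642.5 - 0.5Ps = -11.5 + 3.5Ps, so Ps = 163.5.
Buyers pay Pb = 163.5 − 52 = 111.5; Q' = -11.5 + 3.5·163.5 = 560.75.
ΔCS = ½(538 + 560.75)(157 − 111.5) = 24996.5625; ΔPS = ½(538 + 560.75)(163.5 − 157) = 3570.9375.
Government spending = 52 × 560.75 = 29159.
DWL = ½ × 52 × (560.75 − 538) = 591.5; fraction = 591.5 / 29159 = 91/4486.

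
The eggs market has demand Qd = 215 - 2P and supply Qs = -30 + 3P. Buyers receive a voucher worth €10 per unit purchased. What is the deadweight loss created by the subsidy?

Pre-subsidy: 215 - 2P = -30 + 3P gives P* = 49, Q* = 117.
With the rebate, buyers effectively pay Pb = Ps − 10, where Ps is the price sellers receive.
Demand in terms of Ps becomes Qd = 215 − 2(Ps − 10) = 235 - 2Ps. Setting this equal to supply: 235 - 2Ps = -30 + 3Ps, so Ps = 53.
Buyers pay Pb = 53 − 10 = 43; Q' = -30 + 3·53 = 129.
The subsidy expands output by 129 − 117 = 12 past the efficient level; on those units the gap between marginal cost and willingness to pay runs from 0 up to 10.
DWL = ½ × 10 × 12 = 60.

Deadweight loss = €60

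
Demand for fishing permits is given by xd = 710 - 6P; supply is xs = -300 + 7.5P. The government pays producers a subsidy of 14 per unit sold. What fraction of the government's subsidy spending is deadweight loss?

Pre-subsidy: 710 - 6P = -300 + 7.5P gives P* = 2020/27, x* = 2350/9.
With the subsidy, sellers receive Ps = Pb + 14 for each unit, where Pb is the price buyers pay.
Supply in terms of Pb becomes xs = -300 + 7.5(Pb + 14) = -195 + 7.5Pb. Setting this equal to demand: 710 - 6Pb = -195 + 7.5Pb, so Pb = 1810/27.
Sellers receive Ps = 1810/27 + 14 = 2188/27; x' = 710 − 6·(1810/27) = 2770/9.
ΔCS = ½(2350/9 + 2770/9)(2020/27 − 1810/27) = 179200/81; ΔPS = ½(2350/9 + 2770/9)(2188/27 − 2020/27) = 143360/81.
Government spending = 14 × 2770/9 = 38780/9.
DWL = ½ × 14 × (2770/9 − 2350/9) = 980/3; fraction = (980/3) / (38780/9) = 21/277.

DWL / government spending = 21/277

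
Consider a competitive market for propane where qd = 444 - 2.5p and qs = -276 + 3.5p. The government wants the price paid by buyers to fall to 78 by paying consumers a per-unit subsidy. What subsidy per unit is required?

Required subsidy s = 72 per unit

At a buyer price of 78, quantity demanded is 444 − 2.5·78 = 249.
Sellers supply 249 only when they receive ps with -276 + 3.5·ps = 249, i.e. ps = 150.
s = ps − pb = 150 − 78 = 72.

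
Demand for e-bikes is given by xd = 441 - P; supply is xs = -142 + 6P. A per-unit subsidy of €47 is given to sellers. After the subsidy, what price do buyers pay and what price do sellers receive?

Buyers pay €43; sellers receive €90

Pre-subsidy: 441 - P = -142 + 6P gives P* = 583/7, x* = 2504/7.
With the subsidy, sellers receive Ps = Pb + 47 for each unit, where Pb is the price buyers pay.
Supply in terms of Pb becomes xs = -142 + 6(Pb + 47) = 140 + 6Pb. Setting this equal to demand: 441 - Pb = 140 + 6Pb, so Pb = 43.
Sellers receive Ps = 43 + 47 = 90; x' = 441 − 1·43 = 398.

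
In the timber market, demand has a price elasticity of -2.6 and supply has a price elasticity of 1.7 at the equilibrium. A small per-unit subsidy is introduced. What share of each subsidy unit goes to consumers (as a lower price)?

For a small subsidy around the equilibrium, the benefit split depends on the relative slopes, which at a point are proportional to the elasticities.
Buyer share = εs/(εs + |εd|) = 1.7/(1.7 + 2.6) = 17/43; seller share = |εd|/(εs + |εd|) = 26/43.

Consumer share = 17/43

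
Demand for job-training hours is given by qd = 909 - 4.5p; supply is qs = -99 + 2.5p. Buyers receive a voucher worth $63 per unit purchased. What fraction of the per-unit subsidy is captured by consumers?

Consumer share = 5/14

Pre-subsidy: 909 - 4.5p = -99 + 2.5p gives p* = 144, q* = 261.
With the rebate, buyers effectively pay pb = ps − 63, where ps is the price sellers receive.
Demand in terms of ps becomes qd = 909 − 4.5(ps − 63) = 1192.5 - 4.5ps. Setting this equal to supply: 1192.5 - 4.5ps = -99 + 2.5ps, so ps = 184.5.
Buyers pay pb = 184.5 − 63 = 121.5; q' = -99 + 2.5·184.5 = 362.25.
Buyers' price falls by p* − pb = 144 − 121.5 = 22.5; sellers' price rises by ps − p* = 184.5 − 144 = 40.5.
So consumers capture 22.5/63 = 5/14 of each unit of subsidy.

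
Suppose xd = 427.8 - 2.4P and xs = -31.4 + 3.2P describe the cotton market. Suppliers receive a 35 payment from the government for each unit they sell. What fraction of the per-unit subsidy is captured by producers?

Pre-subsidy: 427.8 - 2.4P = -31.4 + 3.2P gives P* = 82, x* = 231.
With the subsidy, sellers receive Ps = Pb + 35 for each unit, where Pb is the price buyers pay.
Supply in terms of Pb becomes xs = -31.4 + 3.2(Pb + 35) = 80.6 + 3.2Pb. Setting this equal to demand: 427.8 - 2.4Pb = 80.6 + 3.2Pb, so Pb = 62.
Sellers receive Ps = 62 + 35 = 97; x' = 427.8 − 2.4·62 = 279.
Buyers' price falls by P* − Pb = 82 − 62 = 20; sellers' price rises by Ps − P* = 97 − 82 = 15.
So producers capture 15/35 = 3/7 of each unit of subsidy.

Producer share = 3/7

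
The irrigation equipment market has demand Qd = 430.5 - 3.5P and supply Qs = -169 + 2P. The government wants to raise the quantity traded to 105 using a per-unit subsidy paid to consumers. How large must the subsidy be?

Required subsidy s = 44 per unit

At Q = 105, invert demand for the buyer price: Pb = (430.5 − 105)/3.5 = 93; invert supply for the seller price: Ps = (105 − (-169))/2 = 137.
The subsidy must fill the gap: s = Ps − Pb = 137 − 93 = 44.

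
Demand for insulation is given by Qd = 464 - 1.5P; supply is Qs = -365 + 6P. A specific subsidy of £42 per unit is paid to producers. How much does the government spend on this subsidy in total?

Pre-subsidy: 464 - 1.5P = -365 + 6P gives P* = 1658/15, Q* = 298.2.
With the subsidy, sellers receive Ps = Pb + 42 for each unit, where Pb is the price buyers pay.
Supply in terms of Pb becomes Qs = -365 + 6(Pb + 42) = -113 + 6Pb. Setting this equal to demand: 464 - 1.5Pb = -113 + 6Pb, so Pb = 1154/15.
Sellers receive Ps = 1154/15 + 42 = 1784/15; Q' = 464 − 1.5·(1154/15) = 348.6.
Government outlay = subsidy × quantity = 42 × 348.6 = 14641.2.

Government cost = £14641.2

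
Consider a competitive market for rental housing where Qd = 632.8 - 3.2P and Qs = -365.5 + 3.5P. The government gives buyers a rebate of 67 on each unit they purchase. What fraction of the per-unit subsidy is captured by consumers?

Consumer share = 35/67

Pre-subsidy: 632.8 - 3.2P = -365.5 + 3.5P gives P* = 149, Q* = 156.
With the rebate, buyers effectively pay Pb = Ps − 67, where Ps is the price sellers receive.
Demand in terms of Ps becomes Qd = 632.8 − 3.2(Ps − 67) = 847.2 - 3.2Ps. Setting this equal to supply: 847.2 - 3.2Ps = -365.5 + 3.5Ps, so Ps = 181.
Buyers pay Pb = 181 − 67 = 114; Q' = -365.5 + 3.5·181 = 268.
Buyers' price falls by P* − Pb = 149 − 114 = 35; sellers' price rises by Ps − P* = 181 − 149 = 32.
So consumers capture 35/67 = 35/67 of each unit of subsidy.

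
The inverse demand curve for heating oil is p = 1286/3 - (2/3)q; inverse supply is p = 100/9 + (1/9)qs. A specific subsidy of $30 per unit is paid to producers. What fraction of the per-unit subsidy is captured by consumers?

Pre-subsidy: 1286/3 - (2/3)q = 100/9 + (1/9)q gives q* = 3758/7 and p* = 1486/21.
With the subsidy, sellers receive ps = pb + 30 for each unit, where pb is the price buyers pay.
On the curves, pb = 1286/3 - (2/3)q and ps = 100/9 + (1/9)q; the wedge ps − pb = 30 gives 100/9 + (1/9)q − (1286/3 - (2/3)q) = 30, so q' = 4028/7.
Then pb = 1286/3 − (2/3)·(4028/7) = 946/21 and ps = 100/9 + (1/9)·(4028/7) = 1576/21.
Buyers' price falls by p* − pb = 1486/21 − 946/21 = 180/7; sellers' price rises by ps − p* = 1576/21 − 1486/21 = 30/7.
So consumers capture (180/7)/30 = 6/7 of each unit of subsidy.

Consumer share = 6/7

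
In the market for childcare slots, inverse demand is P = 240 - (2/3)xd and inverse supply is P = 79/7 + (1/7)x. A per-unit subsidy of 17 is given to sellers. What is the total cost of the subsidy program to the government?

Pre-subsidy: 240 - (2/3)x = 79/7 + (1/7)x gives x* = 4803/17 and P* = 878/17.
With the subsidy, sellers receive Ps = Pb + 17 for each unit, where Pb is the price buyers pay.
On the curves, Pb = 240 - (2/3)x and Ps = 79/7 + (1/7)x; the wedge Ps − Pb = 17 gives 79/7 + (1/7)x − (240 - (2/3)x) = 17, so x' = 5160/17.
Then Pb = 240 − (2/3)·(5160/17) = 640/17 and Ps = 79/7 + (1/7)·(5160/17) = 929/17.
Government outlay = subsidy × quantity = 17 × 5160/17 = 5160.

Government cost = 5160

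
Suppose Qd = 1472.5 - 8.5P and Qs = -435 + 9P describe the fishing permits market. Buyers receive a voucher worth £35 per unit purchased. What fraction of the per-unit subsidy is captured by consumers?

Pre-subsidy: 1472.5 - 8.5P = -435 + 9P gives P* = 109, Q* = 546.
With the rebate, buyers effectively pay Pb = Ps − 35, where Ps is the price sellers receive.
Demand in terms of Ps becomes Qd = 1472.5 − 8.5(Ps − 35) = 1770 - 8.5Ps. Setting this equal to supply: 1770 - 8.5Ps = -435 + 9Ps, so Ps = 126.
Buyers pay Pb = 126 − 35 = 91; Q' = -435 + 9·126 = 699.
Buyers' price falls by P* − Pb = 109 − 91 = 18; sellers' price rises by Ps − P* = 126 − 109 = 17.
So consumers capture 18/35 = 18/35 of each unit of subsidy.

Consumer share = 18/35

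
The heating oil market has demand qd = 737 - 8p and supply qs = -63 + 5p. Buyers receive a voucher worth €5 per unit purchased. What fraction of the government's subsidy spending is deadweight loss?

Pre-subsidy: 737 - 8p = -63 + 5p gives p* = 800/13, q* = 3181/13.
With the rebate, buyers effectively pay pb = ps − 5, where ps is the price sellers receive.
Demand in terms of ps becomes qd = 737 − 8(ps − 5) = 777 - 8ps. Setting this equal to supply: 777 - 8ps = -63 + 5ps, so ps = 840/13.
Buyers pay pb = 840/13 − 5 = 775/13; q' = -63 + 5·(840/13) = 3381/13.
ΔCS = ½(3181/13 + 3381/13)(800/13 − 775/13) = 82025/169; ΔPS = ½(3181/13 + 3381/13)(840/13 − 800/13) = 131240/169.
Government spending = 5 × 3381/13 = 16905/13.
DWL = ½ × 5 × (3381/13 − 3181/13) = 500/13; fraction = (500/13) / (16905/13) = 100/3381.

DWL / government spending = 100/3381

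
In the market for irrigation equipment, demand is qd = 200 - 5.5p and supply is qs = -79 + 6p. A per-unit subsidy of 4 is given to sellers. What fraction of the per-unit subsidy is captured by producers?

Pre-subsidy: 200 - 5.5p = -79 + 6p gives p* = 558/23, q* = 1531/23.
With the subsidy, sellers receive ps = pb + 4 for each unit, where pb is the price buyers pay.
Supply in terms of pb becomes qs = -79 + 6(pb + 4) = -55 + 6pb. Setting this equal to demand: 200 - 5.5pb = -55 + 6pb, so pb = 510/23.
Sellers receive ps = 510/23 + 4 = 602/23; q' = 200 − 5.5·(510/23) = 1795/23.
Buyers' price falls by p* − pb = 558/23 − 510/23 = 48/23; sellers' price rises by ps − p* = 602/23 − 558/23 = 44/23.
So producers capture (44/23)/4 = 11/23 of each unit of subsidy.

Producer share = 11/23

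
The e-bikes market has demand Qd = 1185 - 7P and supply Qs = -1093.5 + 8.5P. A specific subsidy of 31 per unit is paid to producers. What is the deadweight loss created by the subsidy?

Pre-subsidy: 1185 - 7P = -1093.5 + 8.5P gives P* = 147, Q* = 156.
With the subsidy, sellers receive Ps = Pb + 31 for each unit, where Pb is the price buyers pay.
Supply in terms of Pb becomes Qs = -1093.5 + 8.5(Pb + 31) = -830 + 8.5Pb. Setting this equal to demand: 1185 - 7Pb = -830 + 8.5Pb, so Pb = 130.
Sellers receive Ps = 130 + 31 = 161; Q' = 1185 − 7·130 = 275.
The subsidy expands output by 275 − 156 = 119 past the efficient level; on those units the gap between marginal cost and willingness to pay runs from 0 up to 31.
DWL = ½ × 31 × 119 = 1844.5.

Deadweight loss = 1844.5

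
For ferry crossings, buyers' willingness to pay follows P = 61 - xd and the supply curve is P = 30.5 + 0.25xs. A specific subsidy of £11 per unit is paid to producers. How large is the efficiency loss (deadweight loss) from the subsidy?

Pre-subsidy: 61 - x = 30.5 + 0.25x gives x* = 24.4 and P* = 36.6.
With the subsidy, sellers receive Ps = Pb + 11 for each unit, where Pb is the price buyers pay.
On the curves, Pb = 61 - x and Ps = 30.5 + 0.25x; the wedge Ps − Pb = 11 gives 30.5 + 0.25x − (61 - x) = 11, so x' = 33.2.
Then Pb = 61 − 1·33.2 = 27.8 and Ps = 30.5 + 0.25·33.2 = 38.8.
The subsidy expands output by 33.2 − 24.4 = 8.8 past the efficient level; on those units the gap between marginal cost and willingness to pay runs from 0 up to 11.
DWL = ½ × 11 × 8.8 = 48.4.

Deadweight loss = £48.4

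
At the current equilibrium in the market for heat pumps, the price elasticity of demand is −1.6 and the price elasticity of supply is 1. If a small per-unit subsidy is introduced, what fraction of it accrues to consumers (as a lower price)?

For a small subsidy around the equilibrium, the benefit split depends on the relative slopes, which at a point are proportional to the elasticities.
Buyer share = εs/(εs + |εd|) = 1/(1 + 1.6) = 5/13; seller share = |εd|/(εs + |εd|) = 8/13.

Consumer share = 5/13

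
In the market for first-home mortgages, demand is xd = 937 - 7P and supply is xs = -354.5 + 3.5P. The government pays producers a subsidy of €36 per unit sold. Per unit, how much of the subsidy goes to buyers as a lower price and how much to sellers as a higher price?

Buyers gain €12 per unit; sellers gain €24 per unit

Pre-subsidy: 937 - 7P = -354.5 + 3.5P gives P* = 123, x* = 76.
With the subsidy, sellers receive Ps = Pb + 36 for each unit, where Pb is the price buyers pay.
Supply in terms of Pb becomes xs = -354.5 + 3.5(Pb + 36) = -228.5 + 3.5Pb. Setting this equal to demand: 937 - 7Pb = -228.5 + 3.5Pb, so Pb = 111.
Sellers receive Ps = 111 + 36 = 147; x' = 937 − 7·111 = 160.
Buyers' price falls by P* − Pb = 123 − 111 = 12; sellers' price rises by Ps − P* = 147 − 123 = 24.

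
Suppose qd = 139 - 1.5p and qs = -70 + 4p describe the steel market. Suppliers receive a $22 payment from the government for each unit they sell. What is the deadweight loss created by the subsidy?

Deadweight loss = $264

Pre-subsidy: 139 - 1.5p = -70 + 4p gives p* = 38, q* = 82.
With the subsidy, sellers receive ps = pb + 22 for each unit, where pb is the price buyers pay.
Supply in terms of pb becomes qs = -70 + 4(pb + 22) = 18 + 4pb. Setting this equal to demand: 139 - 1.5pb = 18 + 4pb, so pb = 22.
Sellers receive ps = 22 + 22 = 44; q' = 139 − 1.5·22 = 106.
The subsidy expands output by 106 − 82 = 24 past the efficient level; on those units the gap between marginal cost and willingness to pay runs from 0 up to 22.
DWL = ½ × 22 × 24 = 264.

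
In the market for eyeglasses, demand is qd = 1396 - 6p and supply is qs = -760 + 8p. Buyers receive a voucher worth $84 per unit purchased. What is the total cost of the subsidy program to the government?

Government cost = $63840

Pre-subsidy: 1396 - 6p = -760 + 8p gives p* = 154, q* = 472.
With the rebate, buyers effectively pay pb = ps − 84, where ps is the price sellers receive.
Demand in terms of ps becomes qd = 1396 − 6(ps − 84) = 1900 - 6ps. Setting this equal to supply: 1900 - 6ps = -760 + 8ps, so ps = 190.
Buyers pay pb = 190 − 84 = 106; q' = -760 + 8·190 = 760.
Government outlay = subsidy × quantity = 84 × 760 = 63840.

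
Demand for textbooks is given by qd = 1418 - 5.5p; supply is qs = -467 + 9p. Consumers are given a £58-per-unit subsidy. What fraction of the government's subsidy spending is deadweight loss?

DWL / government spending = 99/901

Pre-subsidy: 1418 - 5.5p = -467 + 9p gives p* = 130, q* = 703.
With the rebate, buyers effectively pay pb = ps − 58, where ps is the price sellers receive.
Demand in terms of ps becomes qd = 1418 − 5.5(ps − 58) = 1737 - 5.5ps. Setting this equal to supply: 1737 - 5.5ps = -467 + 9ps, so ps = 152.
Buyers pay pb = 152 − 58 = 94; q' = -467 + 9·152 = 901.
ΔCS = ½(703 + 901)(130 − 94) = 28872; ΔPS = ½(703 + 901)(152 − 130) = 17644.
Government spending = 58 × 901 = 52258.
DWL = ½ × 58 × (901 − 703) = 5742; fraction = 5742 / 52258 = 99/901.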